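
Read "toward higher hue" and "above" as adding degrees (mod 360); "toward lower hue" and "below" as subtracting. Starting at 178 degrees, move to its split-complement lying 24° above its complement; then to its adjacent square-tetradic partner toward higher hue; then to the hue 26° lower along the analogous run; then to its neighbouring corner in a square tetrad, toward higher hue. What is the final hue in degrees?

split-comp 24° ↑ +204°: 178 + 204 = 382 → 382 − 360 = 22°
square ↑ +90°: 22 + 90 = 112°
analog 26° ↓ −26°: 112 − 26 = 86°
square ↑ +90°: 86 + 90 = 176°

176°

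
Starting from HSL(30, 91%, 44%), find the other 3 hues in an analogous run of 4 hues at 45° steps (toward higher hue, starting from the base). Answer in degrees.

75°, 120°, and 165°

Analogous hues sit every 45° along the wheel.
30 + 45 = 75°
30 + 90 = 120°
30 + 135 = 165°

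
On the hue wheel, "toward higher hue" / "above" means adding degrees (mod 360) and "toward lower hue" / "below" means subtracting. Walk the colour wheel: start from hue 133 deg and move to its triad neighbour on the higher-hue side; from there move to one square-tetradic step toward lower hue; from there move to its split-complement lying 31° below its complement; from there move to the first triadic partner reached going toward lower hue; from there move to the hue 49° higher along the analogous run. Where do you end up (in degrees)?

+120° (triadic ↑): 133 + 120 = 253°
−90° (square ↓): 253 − 90 = 163°
+149° (split-comp 31° ↓): 163 + 149 = 312°
−120° (triadic ↓): 312 − 120 = 192°
+49° (analog 49° ↑): 192 + 49 = 241°

241°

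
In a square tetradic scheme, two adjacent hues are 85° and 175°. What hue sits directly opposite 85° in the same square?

265°

A square tetradic scheme places four hues 90° apart; opposite corners are 180° apart.
85 + 180 = 265°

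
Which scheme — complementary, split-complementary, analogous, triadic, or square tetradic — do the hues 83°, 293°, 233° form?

split-complementary

Sort the hues: 83°, 233°, 293°.
Successive gaps around the wheel: 150°, 60°, 150°.
Two 150° gaps and one 60° gap — a base hue opposite a pair of accents 30° either side of its complement — is the split-complementary pattern.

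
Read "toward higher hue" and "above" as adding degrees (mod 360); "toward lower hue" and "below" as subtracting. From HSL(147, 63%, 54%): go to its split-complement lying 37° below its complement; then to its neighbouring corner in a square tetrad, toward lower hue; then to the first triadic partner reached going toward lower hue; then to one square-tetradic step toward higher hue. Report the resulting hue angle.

+143° (split-comp 37° ↓): 147 + 143 = 290°
−90° (square ↓): 290 − 90 = 200°
−120° (triadic ↓): 200 − 120 = 80°
+90° (square ↑): 80 + 90 = 170°

170°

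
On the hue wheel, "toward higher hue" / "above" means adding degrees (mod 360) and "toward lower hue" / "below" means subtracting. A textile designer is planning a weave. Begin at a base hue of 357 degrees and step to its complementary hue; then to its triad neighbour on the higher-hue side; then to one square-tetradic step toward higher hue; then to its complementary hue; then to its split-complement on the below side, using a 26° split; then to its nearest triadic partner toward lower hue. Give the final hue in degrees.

357 + 180 = 537 → 537 − 360 = 177°   (complement)
177 + 120 = 297°   (triadic ↑)
297 + 90 = 387 → 387 − 360 = 27°   (square ↑)
27 + 180 = 207°   (complement)
207 + 154 = 361 → 361 − 360 = 1°   (split-comp 26° ↓)
1 − 120 = -119 → -119 + 360 = 241°   (triadic ↓)

241°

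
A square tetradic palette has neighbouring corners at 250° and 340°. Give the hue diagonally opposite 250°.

A square tetradic scheme places four hues 90° apart; opposite corners are 180° apart.
250 + 180 = 430 → 430 − 360 = 70°

70°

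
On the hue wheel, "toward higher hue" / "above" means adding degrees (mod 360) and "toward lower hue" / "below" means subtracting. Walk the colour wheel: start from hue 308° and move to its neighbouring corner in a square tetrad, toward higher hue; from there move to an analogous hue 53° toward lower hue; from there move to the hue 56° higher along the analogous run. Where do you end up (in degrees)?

41°

square ↑ +90°: 308 + 90 = 398 → 398 − 360 = 38°
analog 53° ↓ −53°: 38 − 53 = -15 → -15 + 360 = 345°
analog 56° ↑ +56°: 345 + 56 = 401 → 401 − 360 = 41°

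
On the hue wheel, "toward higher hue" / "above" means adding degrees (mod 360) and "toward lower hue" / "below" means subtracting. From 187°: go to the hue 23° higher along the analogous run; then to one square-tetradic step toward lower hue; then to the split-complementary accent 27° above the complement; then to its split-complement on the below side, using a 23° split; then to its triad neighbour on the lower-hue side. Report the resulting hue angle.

4°

+23° (analog 23° ↑): 187 + 23 = 210°
−90° (square ↓): 210 − 90 = 120°
+207° (split-comp 27° ↑): 120 + 207 = 327°
+157° (split-comp 23° ↓): 327 + 157 = 484 → 484 − 360 = 124°
−120° (triadic ↓): 124 − 120 = 4°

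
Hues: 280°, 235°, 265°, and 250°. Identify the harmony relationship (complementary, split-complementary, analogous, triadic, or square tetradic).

Sort the hues: 235°, 250°, 265°, 280°.
Successive gaps around the wheel: 15°, 15°, 15°, 315°.
A run of hues at equal small steps (15°) with one large closing gap is an analogous group.

analogous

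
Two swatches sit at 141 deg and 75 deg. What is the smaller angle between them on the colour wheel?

|141 − 75| = 66.
66 ≤ 180, so the shorter arc is 66°.

66°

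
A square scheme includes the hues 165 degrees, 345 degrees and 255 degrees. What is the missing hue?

75°

A square tetradic scheme places four hues every 90°.
The full set through 165° is {75°, 165°, 255°, 345°}.
Given {165°, 255°, 345°}, the missing hue is 75°.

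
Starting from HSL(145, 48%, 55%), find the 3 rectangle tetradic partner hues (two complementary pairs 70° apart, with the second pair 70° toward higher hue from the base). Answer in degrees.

215°, 325°, 35°

A rectangular tetradic uses two complementary pairs 70° apart: offsets 0°, 70°, 180°, 250°.
145 + 70 = 215°
145 + 180 = 325°
145 + 250 = 395 → 395 − 360 = 35°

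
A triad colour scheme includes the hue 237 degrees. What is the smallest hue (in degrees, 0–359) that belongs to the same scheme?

117°

A triad places three hues 120° apart.
The full set through 237° is {117°, 237°, 357°}.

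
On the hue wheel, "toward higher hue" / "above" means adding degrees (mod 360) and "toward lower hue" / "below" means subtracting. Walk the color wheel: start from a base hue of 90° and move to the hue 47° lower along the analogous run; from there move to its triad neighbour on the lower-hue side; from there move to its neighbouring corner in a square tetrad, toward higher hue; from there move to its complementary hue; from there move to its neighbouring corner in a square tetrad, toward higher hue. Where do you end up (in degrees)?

283°

−47° (analog 47° ↓): 90 − 47 = 43°
−120° (triadic ↓): 43 − 120 = -77 → -77 + 360 = 283°
+90° (square ↑): 283 + 90 = 373 → 373 − 360 = 13°
+180° (complement): 13 + 180 = 193°
+90° (square ↑): 193 + 90 = 283°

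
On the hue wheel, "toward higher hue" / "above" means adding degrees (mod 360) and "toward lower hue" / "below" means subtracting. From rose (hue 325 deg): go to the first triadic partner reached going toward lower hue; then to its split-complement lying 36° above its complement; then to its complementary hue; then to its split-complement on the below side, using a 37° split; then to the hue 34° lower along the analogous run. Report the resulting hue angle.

350°

325 − 120 = 205°   (triadic ↓)
205 + 216 = 421 → 421 − 360 = 61°   (split-comp 36° ↑)
61 + 180 = 241°   (complement)
241 + 143 = 384 → 384 − 360 = 24°   (split-comp 37° ↓)
24 − 34 = -10 → -10 + 360 = 350°   (analog 34° ↓)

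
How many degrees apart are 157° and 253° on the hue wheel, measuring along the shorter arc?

96°

|157 − 253| = 96.
96 ≤ 180, so the shorter arc is 96°.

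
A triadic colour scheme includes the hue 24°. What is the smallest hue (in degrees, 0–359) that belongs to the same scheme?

24°

A triad places three hues 120° apart.
The full set through 24° is {24°, 144°, 264°}.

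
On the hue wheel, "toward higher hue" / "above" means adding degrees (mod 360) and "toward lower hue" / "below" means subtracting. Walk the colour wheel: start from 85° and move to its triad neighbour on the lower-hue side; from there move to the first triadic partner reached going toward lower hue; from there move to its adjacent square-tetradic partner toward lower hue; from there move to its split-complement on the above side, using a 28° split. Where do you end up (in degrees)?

323°

triadic ↓ −120°: 85 − 120 = -35 → -35 + 360 = 325°
triadic ↓ −120°: 325 − 120 = 205°
square ↓ −90°: 205 − 90 = 115°
split-comp 28° ↑ +208°: 115 + 208 = 323°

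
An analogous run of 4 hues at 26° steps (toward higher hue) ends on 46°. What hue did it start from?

328°

3 steps of 26° (toward higher hue) give a net shift of +78°.
Start = end − shift: 46 − 78 = -32 → -32 + 360 = 328°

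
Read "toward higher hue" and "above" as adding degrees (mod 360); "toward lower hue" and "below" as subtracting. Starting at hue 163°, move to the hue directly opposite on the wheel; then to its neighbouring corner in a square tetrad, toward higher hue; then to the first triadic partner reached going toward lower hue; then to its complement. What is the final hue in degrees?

+180° (complement): 163 + 180 = 343°
+90° (square ↑): 343 + 90 = 433 → 433 − 360 = 73°
−120° (triadic ↓): 73 − 120 = -47 → -47 + 360 = 313°
+180° (complement): 313 + 180 = 493 → 493 − 360 = 133°

133°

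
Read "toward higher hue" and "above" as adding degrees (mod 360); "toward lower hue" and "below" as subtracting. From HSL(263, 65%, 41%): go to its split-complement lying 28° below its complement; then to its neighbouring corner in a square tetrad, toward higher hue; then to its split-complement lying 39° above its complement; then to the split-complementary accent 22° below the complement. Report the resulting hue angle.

162°

263 + 152 = 415 → 415 − 360 = 55°   (split-comp 28° ↓)
55 + 90 = 145°   (square ↑)
145 + 219 = 364 → 364 − 360 = 4°   (split-comp 39° ↑)
4 + 158 = 162°   (split-comp 22° ↓)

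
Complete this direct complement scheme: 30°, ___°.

210°

The complement sits 180° across the wheel.
The full set through 30° is {30°, 210°}.
Given {30°}, the missing hue is 210°.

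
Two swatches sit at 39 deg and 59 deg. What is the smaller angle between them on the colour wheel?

|39 − 59| = 20.
20 ≤ 180, so the shorter arc is 20°.

20°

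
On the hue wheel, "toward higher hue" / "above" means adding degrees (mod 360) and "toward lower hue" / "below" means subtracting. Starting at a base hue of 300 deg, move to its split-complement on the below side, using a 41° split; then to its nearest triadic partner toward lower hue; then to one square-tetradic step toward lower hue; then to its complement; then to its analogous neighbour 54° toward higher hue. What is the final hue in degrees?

300 + 139 = 439 → 439 − 360 = 79°   (split-comp 41° ↓)
79 − 120 = -41 → -41 + 360 = 319°   (triadic ↓)
319 − 90 = 229°   (square ↓)
229 + 180 = 409 → 409 − 360 = 49°   (complement)
49 + 54 = 103°   (analog 54° ↑)

103°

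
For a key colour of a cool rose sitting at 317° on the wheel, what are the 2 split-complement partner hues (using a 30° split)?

Complement of 317°: 317 + 180 = 497 → 497 − 360 = 137°
137 − 30 = 107°
137 + 30 = 167°

107° and 167°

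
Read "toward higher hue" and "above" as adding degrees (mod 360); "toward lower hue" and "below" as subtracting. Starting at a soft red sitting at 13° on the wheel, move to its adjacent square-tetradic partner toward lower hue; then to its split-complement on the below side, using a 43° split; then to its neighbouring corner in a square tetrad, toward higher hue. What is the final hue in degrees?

−90° (square ↓): 13 − 90 = -77 → -77 + 360 = 283°
+137° (split-comp 43° ↓): 283 + 137 = 420 → 420 − 360 = 60°
+90° (square ↑): 60 + 90 = 150°

150°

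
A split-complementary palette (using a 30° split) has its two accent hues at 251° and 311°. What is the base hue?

101°

The accents sit 30° either side of the complement, so the complement is their short-arc midpoint on the wheel.
Short-arc midpoint of 251° and 311°: 281°.
Base is 180° from the complement: 281 − 180 = 101°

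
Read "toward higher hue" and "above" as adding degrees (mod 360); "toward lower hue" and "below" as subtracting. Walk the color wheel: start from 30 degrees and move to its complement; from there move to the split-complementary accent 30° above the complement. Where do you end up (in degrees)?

30 + 180 = 210°   (complement)
210 + 210 = 420 → 420 − 360 = 60°   (split-comp 30° ↑)

60°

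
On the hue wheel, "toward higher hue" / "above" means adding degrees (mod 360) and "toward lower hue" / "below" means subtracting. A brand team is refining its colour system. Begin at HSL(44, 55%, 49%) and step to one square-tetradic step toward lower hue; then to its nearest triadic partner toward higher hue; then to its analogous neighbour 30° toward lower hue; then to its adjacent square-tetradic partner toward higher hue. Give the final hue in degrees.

square ↓ −90°: 44 − 90 = -46 → -46 + 360 = 314°
triadic ↑ +120°: 314 + 120 = 434 → 434 − 360 = 74°
analog 30° ↓ −30°: 74 − 30 = 44°
square ↑ +90°: 44 + 90 = 134°

134°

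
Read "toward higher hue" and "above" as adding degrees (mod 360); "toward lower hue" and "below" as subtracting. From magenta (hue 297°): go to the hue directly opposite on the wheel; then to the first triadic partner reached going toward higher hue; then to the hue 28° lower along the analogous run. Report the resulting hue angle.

complement +180°: 297 + 180 = 477 → 477 − 360 = 117°
triadic ↑ +120°: 117 + 120 = 237°
analog 28° ↓ −28°: 237 − 28 = 209°

209°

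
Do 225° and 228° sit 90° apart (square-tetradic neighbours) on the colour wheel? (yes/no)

Angular distance: |225 − 228| = 3 = 3°.
90° apart (square-tetradic neighbours) requires 90°.

no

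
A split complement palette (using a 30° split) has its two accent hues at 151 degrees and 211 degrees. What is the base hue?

The accents sit 30° either side of the complement, so the complement is their short-arc midpoint on the wheel.
Short-arc midpoint of 151° and 211°: 181°.
Base is 180° from the complement: 181 − 180 = 1°

1°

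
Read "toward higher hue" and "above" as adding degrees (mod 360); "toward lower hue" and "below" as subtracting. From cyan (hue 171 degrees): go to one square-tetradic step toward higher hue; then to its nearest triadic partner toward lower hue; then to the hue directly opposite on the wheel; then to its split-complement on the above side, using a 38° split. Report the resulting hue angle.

+90° (square ↑): 171 + 90 = 261°
−120° (triadic ↓): 261 − 120 = 141°
+180° (complement): 141 + 180 = 321°
+218° (split-comp 38° ↑): 321 + 218 = 539 → 539 − 360 = 179°

179°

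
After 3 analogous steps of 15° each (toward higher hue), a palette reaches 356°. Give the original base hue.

311°

3 steps of 15° (toward higher hue) give a net shift of +45°.
Start = end − shift: 356 − 45 = 311°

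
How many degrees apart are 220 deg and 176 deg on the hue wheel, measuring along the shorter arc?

44°

|220 − 176| = 44.
44 ≤ 180, so the shorter arc is 44°.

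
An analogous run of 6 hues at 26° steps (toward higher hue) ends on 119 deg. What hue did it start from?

349°

5 steps of 26° (toward higher hue) give a net shift of +130°.
Start = end − shift: 119 − 130 = -11 → -11 + 360 = 349°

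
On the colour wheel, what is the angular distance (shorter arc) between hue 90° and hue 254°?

|90 − 254| = 164.
164 ≤ 180, so the shorter arc is 164°.

164°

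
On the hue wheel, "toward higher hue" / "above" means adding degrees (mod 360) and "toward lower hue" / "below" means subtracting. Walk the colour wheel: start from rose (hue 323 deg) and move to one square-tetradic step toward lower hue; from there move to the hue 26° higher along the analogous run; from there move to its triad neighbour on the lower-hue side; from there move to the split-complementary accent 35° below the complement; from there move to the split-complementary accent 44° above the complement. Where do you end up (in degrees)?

square ↓ −90°: 323 − 90 = 233°
analog 26° ↑ +26°: 233 + 26 = 259°
triadic ↓ −120°: 259 − 120 = 139°
split-comp 35° ↓ +145°: 139 + 145 = 284°
split-comp 44° ↑ +224°: 284 + 224 = 508 → 508 − 360 = 148°

148°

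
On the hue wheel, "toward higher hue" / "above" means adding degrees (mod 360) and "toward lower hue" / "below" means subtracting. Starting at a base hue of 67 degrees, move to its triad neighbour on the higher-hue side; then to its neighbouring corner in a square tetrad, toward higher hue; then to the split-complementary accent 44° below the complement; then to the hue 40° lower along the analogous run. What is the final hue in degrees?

13°

67 + 120 = 187°   (triadic ↑)
187 + 90 = 277°   (square ↑)
277 + 136 = 413 → 413 − 360 = 53°   (split-comp 44° ↓)
53 − 40 = 13°   (analog 40° ↓)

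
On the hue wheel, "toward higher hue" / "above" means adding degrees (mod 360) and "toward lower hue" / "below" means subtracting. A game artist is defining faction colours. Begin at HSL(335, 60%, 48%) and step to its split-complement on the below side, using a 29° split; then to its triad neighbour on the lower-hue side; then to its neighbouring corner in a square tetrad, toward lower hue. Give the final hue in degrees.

+151° (split-comp 29° ↓): 335 + 151 = 486 → 486 − 360 = 126°
−120° (triadic ↓): 126 − 120 = 6°
−90° (square ↓): 6 − 90 = -84 → -84 + 360 = 276°

276°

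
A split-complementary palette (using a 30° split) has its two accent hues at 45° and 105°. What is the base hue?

The accents sit 30° either side of the complement, so the complement is their short-arc midpoint on the wheel.
Short-arc midpoint of 45° and 105°: 75°.
Base is 180° from the complement: 75 − 180 = -105 → -105 + 360 = 255°

255°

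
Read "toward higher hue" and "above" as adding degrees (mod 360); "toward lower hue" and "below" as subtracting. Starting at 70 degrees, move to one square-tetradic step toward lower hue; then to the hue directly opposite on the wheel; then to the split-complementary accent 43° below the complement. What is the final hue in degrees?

297°

70 − 90 = -20 → -20 + 360 = 340°   (square ↓)
340 + 180 = 520 → 520 − 360 = 160°   (complement)
160 + 137 = 297°   (split-comp 43° ↓)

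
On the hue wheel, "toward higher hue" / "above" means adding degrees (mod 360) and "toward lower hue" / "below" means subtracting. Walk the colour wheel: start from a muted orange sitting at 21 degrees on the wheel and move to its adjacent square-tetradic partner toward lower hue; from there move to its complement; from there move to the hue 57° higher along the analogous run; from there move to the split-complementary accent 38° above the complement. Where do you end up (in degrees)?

26°

−90° (square ↓): 21 − 90 = -69 → -69 + 360 = 291°
+180° (complement): 291 + 180 = 471 → 471 − 360 = 111°
+57° (analog 57° ↑): 111 + 57 = 168°
+218° (split-comp 38° ↑): 168 + 218 = 386 → 386 − 360 = 26°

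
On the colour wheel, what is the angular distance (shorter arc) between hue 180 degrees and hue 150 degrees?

30°

|180 − 150| = 30.
30 ≤ 180, so the shorter arc is 30°.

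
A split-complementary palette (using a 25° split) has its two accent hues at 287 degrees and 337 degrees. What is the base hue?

The accents sit 25° either side of the complement, so the complement is their short-arc midpoint on the wheel.
Short-arc midpoint of 287° and 337°: 312°.
Base is 180° from the complement: 312 − 180 = 132°

132°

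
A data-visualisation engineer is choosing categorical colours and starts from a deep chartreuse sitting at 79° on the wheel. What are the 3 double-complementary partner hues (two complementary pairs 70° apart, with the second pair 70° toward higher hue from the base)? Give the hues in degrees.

79 + 70 = 149°
79 + 180 = 259°
79 + 250 = 329°

149°, 259°, 329°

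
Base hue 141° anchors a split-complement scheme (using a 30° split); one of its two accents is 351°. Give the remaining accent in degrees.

Split-complementary hues sit 30° either side of the complement.
Complement of the base 141°: 141 + 180 = 321°
The given accent 351° is 30° one side of 321°; the other accent sits 30° the other side: 321 − 30 = 291°

291°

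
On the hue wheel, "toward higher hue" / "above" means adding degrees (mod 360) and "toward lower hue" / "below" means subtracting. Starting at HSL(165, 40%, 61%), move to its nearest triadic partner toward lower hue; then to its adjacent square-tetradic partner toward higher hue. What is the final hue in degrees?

135°

triadic ↓ −120°: 165 − 120 = 45°
square ↑ +90°: 45 + 90 = 135°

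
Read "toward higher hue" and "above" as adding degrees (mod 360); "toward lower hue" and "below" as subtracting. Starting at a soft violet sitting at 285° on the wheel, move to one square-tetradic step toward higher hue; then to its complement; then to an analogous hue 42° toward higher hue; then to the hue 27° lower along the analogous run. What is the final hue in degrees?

+90° (square ↑): 285 + 90 = 375 → 375 − 360 = 15°
+180° (complement): 15 + 180 = 195°
+42° (analog 42° ↑): 195 + 42 = 237°
−27° (analog 27° ↓): 237 − 27 = 210°

210°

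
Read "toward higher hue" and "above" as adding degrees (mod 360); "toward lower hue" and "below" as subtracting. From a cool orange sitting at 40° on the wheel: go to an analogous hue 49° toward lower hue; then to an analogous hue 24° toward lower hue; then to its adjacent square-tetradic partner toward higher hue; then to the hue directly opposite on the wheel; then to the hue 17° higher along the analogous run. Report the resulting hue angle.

254°

40 − 49 = -9 → -9 + 360 = 351°   (analog 49° ↓)
351 − 24 = 327°   (analog 24° ↓)
327 + 90 = 417 → 417 − 360 = 57°   (square ↑)
57 + 180 = 237°   (complement)
237 + 17 = 254°   (analog 17° ↑)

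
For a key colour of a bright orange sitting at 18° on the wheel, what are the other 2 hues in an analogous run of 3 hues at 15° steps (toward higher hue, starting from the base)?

33° and 48°

18 + 15 = 33°
18 + 30 = 48°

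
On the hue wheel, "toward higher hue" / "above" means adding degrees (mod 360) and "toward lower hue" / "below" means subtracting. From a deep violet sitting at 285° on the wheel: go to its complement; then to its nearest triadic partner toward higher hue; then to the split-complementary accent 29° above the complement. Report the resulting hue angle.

complement +180°: 285 + 180 = 465 → 465 − 360 = 105°
triadic ↑ +120°: 105 + 120 = 225°
split-comp 29° ↑ +209°: 225 + 209 = 434 → 434 − 360 = 74°

74°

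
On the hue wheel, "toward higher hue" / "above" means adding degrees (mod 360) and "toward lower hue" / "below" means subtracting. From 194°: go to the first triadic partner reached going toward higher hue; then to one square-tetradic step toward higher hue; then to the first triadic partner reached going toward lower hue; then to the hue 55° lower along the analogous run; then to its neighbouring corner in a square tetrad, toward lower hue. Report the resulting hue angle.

139°

triadic ↑ +120°: 194 + 120 = 314°
square ↑ +90°: 314 + 90 = 404 → 404 − 360 = 44°
triadic ↓ −120°: 44 − 120 = -76 → -76 + 360 = 284°
analog 55° ↓ −55°: 284 − 55 = 229°
square ↓ −90°: 229 − 90 = 139°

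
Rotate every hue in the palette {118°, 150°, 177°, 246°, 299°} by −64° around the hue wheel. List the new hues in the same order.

118 − 64 = 54°
150 − 64 = 86°
177 − 64 = 113°
246 − 64 = 182°
299 − 64 = 235°

54°, 86°, 113°, 182°, 235°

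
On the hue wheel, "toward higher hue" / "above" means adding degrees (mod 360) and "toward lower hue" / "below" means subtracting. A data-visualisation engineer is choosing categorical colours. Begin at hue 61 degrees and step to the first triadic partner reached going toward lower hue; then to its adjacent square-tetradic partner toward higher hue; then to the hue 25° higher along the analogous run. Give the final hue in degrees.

56°

−120° (triadic ↓): 61 − 120 = -59 → -59 + 360 = 301°
+90° (square ↑): 301 + 90 = 391 → 391 − 360 = 31°
+25° (analog 25° ↑): 31 + 25 = 56°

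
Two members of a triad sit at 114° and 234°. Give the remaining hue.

354°

A triad spaces three hues 120° apart.
The full set is {114°, 234°, 354°}.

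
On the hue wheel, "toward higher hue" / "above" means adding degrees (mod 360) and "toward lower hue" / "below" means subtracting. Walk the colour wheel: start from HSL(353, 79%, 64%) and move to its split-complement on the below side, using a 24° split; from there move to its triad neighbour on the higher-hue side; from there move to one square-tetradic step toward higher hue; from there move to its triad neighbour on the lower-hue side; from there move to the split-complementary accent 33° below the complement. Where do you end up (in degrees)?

+156° (split-comp 24° ↓): 353 + 156 = 509 → 509 − 360 = 149°
+120° (triadic ↑): 149 + 120 = 269°
+90° (square ↑): 269 + 90 = 359°
−120° (triadic ↓): 359 − 120 = 239°
+147° (split-comp 33° ↓): 239 + 147 = 386 → 386 − 360 = 26°

26°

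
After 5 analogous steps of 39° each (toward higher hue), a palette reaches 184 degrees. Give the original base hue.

349°

5 steps of 39° (toward higher hue) give a net shift of +195°.
Start = end − shift: 184 − 195 = -11 → -11 + 360 = 349°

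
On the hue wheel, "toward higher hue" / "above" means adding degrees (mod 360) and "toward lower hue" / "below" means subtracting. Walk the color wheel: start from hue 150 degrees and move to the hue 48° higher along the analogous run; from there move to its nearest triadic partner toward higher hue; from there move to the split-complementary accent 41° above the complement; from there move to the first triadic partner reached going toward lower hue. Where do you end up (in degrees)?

analog 48° ↑ +48°: 150 + 48 = 198°
triadic ↑ +120°: 198 + 120 = 318°
split-comp 41° ↑ +221°: 318 + 221 = 539 → 539 − 360 = 179°
triadic ↓ −120°: 179 − 120 = 59°

59°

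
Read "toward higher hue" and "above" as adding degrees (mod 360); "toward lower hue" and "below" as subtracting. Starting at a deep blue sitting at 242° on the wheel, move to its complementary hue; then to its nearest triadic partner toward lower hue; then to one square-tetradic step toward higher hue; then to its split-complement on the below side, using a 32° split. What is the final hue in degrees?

+180° (complement): 242 + 180 = 422 → 422 − 360 = 62°
−120° (triadic ↓): 62 − 120 = -58 → -58 + 360 = 302°
+90° (square ↑): 302 + 90 = 392 → 392 − 360 = 32°
+148° (split-comp 32° ↓): 32 + 148 = 180°

180°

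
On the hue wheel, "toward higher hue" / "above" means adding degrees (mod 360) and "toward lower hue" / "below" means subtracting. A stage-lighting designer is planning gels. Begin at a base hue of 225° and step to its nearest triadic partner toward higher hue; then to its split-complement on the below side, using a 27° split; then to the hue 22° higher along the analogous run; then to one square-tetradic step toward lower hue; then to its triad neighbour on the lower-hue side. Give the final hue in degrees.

triadic ↑ +120°: 225 + 120 = 345°
split-comp 27° ↓ +153°: 345 + 153 = 498 → 498 − 360 = 138°
analog 22° ↑ +22°: 138 + 22 = 160°
square ↓ −90°: 160 − 90 = 70°
triadic ↓ −120°: 70 − 120 = -50 → -50 + 360 = 310°

310°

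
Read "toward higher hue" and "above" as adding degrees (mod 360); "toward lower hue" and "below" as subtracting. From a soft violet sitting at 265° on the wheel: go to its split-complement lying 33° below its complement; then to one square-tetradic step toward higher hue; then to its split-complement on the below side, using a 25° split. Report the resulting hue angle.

split-comp 33° ↓ +147°: 265 + 147 = 412 → 412 − 360 = 52°
square ↑ +90°: 52 + 90 = 142°
split-comp 25° ↓ +155°: 142 + 155 = 297°

297°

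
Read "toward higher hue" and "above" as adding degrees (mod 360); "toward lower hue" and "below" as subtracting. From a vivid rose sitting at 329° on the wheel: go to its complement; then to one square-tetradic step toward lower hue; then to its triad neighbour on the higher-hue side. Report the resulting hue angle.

179°

complement +180°: 329 + 180 = 509 → 509 − 360 = 149°
square ↓ −90°: 149 − 90 = 59°
triadic ↑ +120°: 59 + 120 = 179°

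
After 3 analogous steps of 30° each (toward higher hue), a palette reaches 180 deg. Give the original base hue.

90°

3 steps of 30° (toward higher hue) give a net shift of +90°.
Start = end − shift: 180 − 90 = 90°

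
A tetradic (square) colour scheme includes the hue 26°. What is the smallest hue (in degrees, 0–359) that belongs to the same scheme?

26°

A square tetradic scheme places four hues every 90°.
The full set through 26° is {26°, 116°, 206°, 296°}.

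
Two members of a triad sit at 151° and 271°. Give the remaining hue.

31°

A triad spaces three hues 120° apart.
The full set is {31°, 151°, 271°}.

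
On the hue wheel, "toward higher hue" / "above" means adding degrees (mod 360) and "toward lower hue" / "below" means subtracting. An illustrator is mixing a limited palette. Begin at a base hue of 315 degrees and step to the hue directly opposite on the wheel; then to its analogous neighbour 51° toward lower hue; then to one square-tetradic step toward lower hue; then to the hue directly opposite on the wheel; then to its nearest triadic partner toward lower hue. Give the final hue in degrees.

54°

315 + 180 = 495 → 495 − 360 = 135°   (complement)
135 − 51 = 84°   (analog 51° ↓)
84 − 90 = -6 → -6 + 360 = 354°   (square ↓)
354 + 180 = 534 → 534 − 360 = 174°   (complement)
174 − 120 = 54°   (triadic ↓)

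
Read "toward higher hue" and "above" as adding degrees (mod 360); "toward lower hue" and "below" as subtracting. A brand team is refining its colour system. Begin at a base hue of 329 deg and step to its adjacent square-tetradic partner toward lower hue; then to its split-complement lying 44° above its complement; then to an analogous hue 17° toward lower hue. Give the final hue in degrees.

square ↓ −90°: 329 − 90 = 239°
split-comp 44° ↑ +224°: 239 + 224 = 463 → 463 − 360 = 103°
analog 17° ↓ −17°: 103 − 17 = 86°

86°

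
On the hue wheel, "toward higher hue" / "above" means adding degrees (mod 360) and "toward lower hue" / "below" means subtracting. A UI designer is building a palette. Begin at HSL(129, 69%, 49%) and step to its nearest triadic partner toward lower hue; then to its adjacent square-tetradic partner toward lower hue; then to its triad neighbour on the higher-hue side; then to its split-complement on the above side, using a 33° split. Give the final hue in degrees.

252°

−120° (triadic ↓): 129 − 120 = 9°
−90° (square ↓): 9 − 90 = -81 → -81 + 360 = 279°
+120° (triadic ↑): 279 + 120 = 399 → 399 − 360 = 39°
+213° (split-comp 33° ↑): 39 + 213 = 252°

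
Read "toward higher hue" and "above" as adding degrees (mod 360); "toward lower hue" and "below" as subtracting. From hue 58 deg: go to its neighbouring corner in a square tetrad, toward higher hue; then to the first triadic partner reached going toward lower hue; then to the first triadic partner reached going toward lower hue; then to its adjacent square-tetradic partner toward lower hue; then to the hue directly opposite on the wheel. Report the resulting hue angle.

square ↑ +90°: 58 + 90 = 148°
triadic ↓ −120°: 148 − 120 = 28°
triadic ↓ −120°: 28 − 120 = -92 → -92 + 360 = 268°
square ↓ −90°: 268 − 90 = 178°
complement +180°: 178 + 180 = 358°

358°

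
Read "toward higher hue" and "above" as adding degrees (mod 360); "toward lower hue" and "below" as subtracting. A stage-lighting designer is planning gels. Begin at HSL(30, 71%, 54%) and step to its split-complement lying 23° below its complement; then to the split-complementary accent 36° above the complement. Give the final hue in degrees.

43°

+157° (split-comp 23° ↓): 30 + 157 = 187°
+216° (split-comp 36° ↑): 187 + 216 = 403 → 403 − 360 = 43°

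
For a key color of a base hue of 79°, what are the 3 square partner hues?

A square tetradic scheme places four hues every 90°.
79 + 90 = 169°
79 + 180 = 259°
79 + 270 = 349°

169°, 259°, 349°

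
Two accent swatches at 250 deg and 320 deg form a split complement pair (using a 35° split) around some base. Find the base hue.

The accents sit 35° either side of the complement, so the complement is their short-arc midpoint on the wheel.
Short-arc midpoint of 250° and 320°: 285°.
Base is 180° from the complement: 285 − 180 = 105°

105°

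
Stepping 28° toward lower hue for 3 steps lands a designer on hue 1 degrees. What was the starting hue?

3 steps of 28° (toward lower hue) give a net shift of −84°.
Start = end − shift: 1 + 84 = 85°

85°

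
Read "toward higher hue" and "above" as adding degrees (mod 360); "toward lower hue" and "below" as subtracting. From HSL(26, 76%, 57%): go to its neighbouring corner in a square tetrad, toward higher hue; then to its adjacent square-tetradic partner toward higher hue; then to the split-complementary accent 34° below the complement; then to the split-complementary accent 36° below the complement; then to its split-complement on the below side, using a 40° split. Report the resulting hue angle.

+90° (square ↑): 26 + 90 = 116°
+90° (square ↑): 116 + 90 = 206°
+146° (split-comp 34° ↓): 206 + 146 = 352°
+144° (split-comp 36° ↓): 352 + 144 = 496 → 496 − 360 = 136°
+140° (split-comp 40° ↓): 136 + 140 = 276°

276°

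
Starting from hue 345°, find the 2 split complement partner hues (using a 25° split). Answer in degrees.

140° and 190°

Complement of 345°: 345 + 180 = 525 → 525 − 360 = 165°
165 − 25 = 140°
165 + 25 = 190°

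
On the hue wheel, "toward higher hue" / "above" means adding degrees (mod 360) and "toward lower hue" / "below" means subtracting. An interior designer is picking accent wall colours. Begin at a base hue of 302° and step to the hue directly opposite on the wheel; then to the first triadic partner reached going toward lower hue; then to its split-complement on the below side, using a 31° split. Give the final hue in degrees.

151°

302 + 180 = 482 → 482 − 360 = 122°   (complement)
122 − 120 = 2°   (triadic ↓)
2 + 149 = 151°   (split-comp 31° ↓)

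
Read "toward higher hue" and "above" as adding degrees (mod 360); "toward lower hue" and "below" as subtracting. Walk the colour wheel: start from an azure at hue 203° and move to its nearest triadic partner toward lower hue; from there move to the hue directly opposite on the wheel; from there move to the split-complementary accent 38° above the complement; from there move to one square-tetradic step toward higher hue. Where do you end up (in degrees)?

triadic ↓ −120°: 203 − 120 = 83°
complement +180°: 83 + 180 = 263°
split-comp 38° ↑ +218°: 263 + 218 = 481 → 481 − 360 = 121°
square ↑ +90°: 121 + 90 = 211°

211°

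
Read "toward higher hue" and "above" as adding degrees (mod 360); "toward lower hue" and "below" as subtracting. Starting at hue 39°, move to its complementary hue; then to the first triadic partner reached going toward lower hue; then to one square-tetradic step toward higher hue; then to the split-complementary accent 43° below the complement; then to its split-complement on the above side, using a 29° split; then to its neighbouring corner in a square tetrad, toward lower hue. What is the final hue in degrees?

39 + 180 = 219°   (complement)
219 − 120 = 99°   (triadic ↓)
99 + 90 = 189°   (square ↑)
189 + 137 = 326°   (split-comp 43° ↓)
326 + 209 = 535 → 535 − 360 = 175°   (split-comp 29° ↑)
175 − 90 = 85°   (square ↓)

85°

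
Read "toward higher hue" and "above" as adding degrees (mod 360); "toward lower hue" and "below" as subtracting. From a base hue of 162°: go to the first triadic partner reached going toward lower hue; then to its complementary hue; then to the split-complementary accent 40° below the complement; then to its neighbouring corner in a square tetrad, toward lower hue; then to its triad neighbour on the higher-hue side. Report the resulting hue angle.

32°

162 − 120 = 42°   (triadic ↓)
42 + 180 = 222°   (complement)
222 + 140 = 362 → 362 − 360 = 2°   (split-comp 40° ↓)
2 − 90 = -88 → -88 + 360 = 272°   (square ↓)
272 + 120 = 392 → 392 − 360 = 32°   (triadic ↑)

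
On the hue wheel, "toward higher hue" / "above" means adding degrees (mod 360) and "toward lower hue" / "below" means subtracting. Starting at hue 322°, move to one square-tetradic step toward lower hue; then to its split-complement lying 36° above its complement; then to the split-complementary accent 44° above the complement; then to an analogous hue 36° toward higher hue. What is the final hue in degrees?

322 − 90 = 232°   (square ↓)
232 + 216 = 448 → 448 − 360 = 88°   (split-comp 36° ↑)
88 + 224 = 312°   (split-comp 44° ↑)
312 + 36 = 348°   (analog 36° ↑)

348°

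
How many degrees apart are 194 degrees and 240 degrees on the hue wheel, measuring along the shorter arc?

|194 − 240| = 46.
46 ≤ 180, so the shorter arc is 46°.

46°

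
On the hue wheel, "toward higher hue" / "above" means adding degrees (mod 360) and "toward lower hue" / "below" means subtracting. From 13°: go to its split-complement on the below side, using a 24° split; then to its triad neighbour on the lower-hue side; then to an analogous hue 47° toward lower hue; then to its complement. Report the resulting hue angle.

182°

13 + 156 = 169°   (split-comp 24° ↓)
169 − 120 = 49°   (triadic ↓)
49 − 47 = 2°   (analog 47° ↓)
2 + 180 = 182°   (complement)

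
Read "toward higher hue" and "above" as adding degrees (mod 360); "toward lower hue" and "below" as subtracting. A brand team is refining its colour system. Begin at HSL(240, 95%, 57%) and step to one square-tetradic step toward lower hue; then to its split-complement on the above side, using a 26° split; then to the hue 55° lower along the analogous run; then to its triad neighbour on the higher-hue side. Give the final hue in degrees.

61°

−90° (square ↓): 240 − 90 = 150°
+206° (split-comp 26° ↑): 150 + 206 = 356°
−55° (analog 55° ↓): 356 − 55 = 301°
+120° (triadic ↑): 301 + 120 = 421 → 421 − 360 = 61°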